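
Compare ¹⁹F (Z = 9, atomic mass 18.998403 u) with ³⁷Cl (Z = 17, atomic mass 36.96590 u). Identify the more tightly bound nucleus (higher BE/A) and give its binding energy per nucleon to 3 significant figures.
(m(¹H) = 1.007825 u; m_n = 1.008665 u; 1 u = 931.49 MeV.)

¹⁹F: Σm = 9(1.007825) + 10(1.008665) = 19.157075 u; Δm = 0.158672 u; E_B = 147.80 MeV; E_B/A = 7.779 MeV
³⁷Cl: Σm = 17(1.007825) + 20(1.008665) = 37.306325 u; Δm = 0.340425 u; E_B = 317.10 MeV; E_B/A = 8.570 MeV
³⁷Cl has the higher binding energy per nucleon, so it is the more tightly bound nucleus.

³⁷Cl; 8.57 MeV/nucleon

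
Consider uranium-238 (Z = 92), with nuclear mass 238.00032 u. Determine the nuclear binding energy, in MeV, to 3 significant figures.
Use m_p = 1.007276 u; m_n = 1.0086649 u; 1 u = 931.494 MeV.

1800 MeV

Z = 92, so N = A − Z = 238 − 92 = 146.
Total constituent mass: 92 × 1.007276 + 146 × 1.0086649 = 239.9344674 u
The mass defect is 239.9344674 − 238.00032 = 1.9341474 u.
Converting to energy: 1.9341474 u × 931.494 MeV/u = 1801.65 MeV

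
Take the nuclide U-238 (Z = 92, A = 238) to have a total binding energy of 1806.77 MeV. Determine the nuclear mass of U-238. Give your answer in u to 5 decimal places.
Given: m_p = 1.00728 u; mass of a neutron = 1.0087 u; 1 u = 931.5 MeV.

Mass defect = 1806.77 MeV / (931.5 MeV/u) = 1.9396350 u
Constituent mass = 92(1.00728) + 146(1.0087) = 239.93996 u
Nuclear mass = 239.93996 − 1.9396350 = 238.0003250 u ≈ 238.00033 u (to 5 decimal places)

238.00033 u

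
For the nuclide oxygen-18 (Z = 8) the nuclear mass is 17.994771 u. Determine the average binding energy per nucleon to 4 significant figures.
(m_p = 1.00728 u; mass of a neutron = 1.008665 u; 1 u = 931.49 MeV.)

7.769 MeV/nucleon

With 8 protons and 10 neutrons (A = 18):
Total constituent mass: 8 × 1.00728 + 10 × 1.008665 = 18.144890 u
The mass defect is 18.144890 − 17.994771 = 0.150119 u.
Converting to energy: 0.150119 u × 931.49 MeV/u = 139.834 MeV
BE/A = 139.834 MeV / 18 = 7.769 MeV/nucleon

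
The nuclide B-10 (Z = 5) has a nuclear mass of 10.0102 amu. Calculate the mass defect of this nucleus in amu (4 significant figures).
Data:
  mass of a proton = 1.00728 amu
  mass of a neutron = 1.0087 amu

0.06970 amu

Total constituent mass: 5 × 1.00728 + 5 × 1.0087 = 10.07990 amu
Δm = 10.07990 − 10.0102 = 0.06970 amu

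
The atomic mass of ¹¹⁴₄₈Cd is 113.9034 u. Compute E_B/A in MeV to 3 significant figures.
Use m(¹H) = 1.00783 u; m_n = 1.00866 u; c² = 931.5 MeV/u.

Z = 48, so N = A − Z = 114 − 48 = 66.
Mass of separated nucleons = 48(1.00783) + 66(1.00866) = 48.37584 + 66.57156 = 114.94740 u
Δm = 114.94740 − 113.9034 = 1.04400 u
E_B = 1.04400 × 931.5 = 972.486 MeV
Per nucleon: 972.486 / 114 = 8.531 MeV

8.53 MeV/nucleon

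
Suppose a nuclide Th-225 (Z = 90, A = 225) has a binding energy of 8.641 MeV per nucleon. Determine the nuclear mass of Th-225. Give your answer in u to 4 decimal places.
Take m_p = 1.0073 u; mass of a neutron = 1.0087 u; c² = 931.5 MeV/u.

Total binding energy = 225 × 8.641 = 1944.225 MeV
Mass defect = 1944.225 MeV / (931.5 MeV/u) = 2.087198 u
Constituent mass = 90(1.0073) + 135(1.0087) = 226.8315 u
Nuclear mass = 226.8315 − 2.087198 = 224.744302 u ≈ 224.7443 u (to 4 decimal places)

224.7443 u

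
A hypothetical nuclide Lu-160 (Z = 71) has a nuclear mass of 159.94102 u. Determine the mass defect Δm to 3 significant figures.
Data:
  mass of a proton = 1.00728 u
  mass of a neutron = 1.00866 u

Σm = 71·m_p + 89·m_n = 71.51688 + 89.77074 = 161.28762 u
The mass defect is 161.28762 − 159.94102 = 1.34660 u.

1.35 u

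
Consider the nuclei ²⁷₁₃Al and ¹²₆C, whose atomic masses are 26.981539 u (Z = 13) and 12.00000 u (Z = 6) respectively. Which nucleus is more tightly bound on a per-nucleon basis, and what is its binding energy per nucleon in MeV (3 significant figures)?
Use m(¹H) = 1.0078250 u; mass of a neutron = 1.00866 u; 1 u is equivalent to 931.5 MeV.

²⁷₁₃Al; 8.33 MeV/nucleon

²⁷₁₃Al: Σm = 13(1.0078250) + 14(1.00866) = 27.2229650 u; Δm = 0.2414260 u; E_B = 224.89 MeV; E_B/A = 8.329 MeV
¹²₆C: Σm = 6(1.0078250) + 6(1.00866) = 12.0989100 u; Δm = 0.0989100 u; E_B = 92.135 MeV; E_B/A = 7.678 MeV
²⁷₁₃Al has the higher binding energy per nucleon, so it is the more tightly bound nucleus.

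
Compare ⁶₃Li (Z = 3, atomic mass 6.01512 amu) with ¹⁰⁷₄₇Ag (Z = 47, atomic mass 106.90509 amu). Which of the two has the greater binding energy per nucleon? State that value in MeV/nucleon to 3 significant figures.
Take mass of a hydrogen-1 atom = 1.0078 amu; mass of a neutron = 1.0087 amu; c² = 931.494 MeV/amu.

⁶₃Li: Σm = 3(1.0078) + 3(1.0087) = 6.0495 amu; Δm = 0.03438 amu; E_B = 32.0248 MeV; E_B/A = 5.337 MeV
¹⁰⁷₄₇Ag: Σm = 47(1.0078) + 60(1.0087) = 107.8886 amu; Δm = 0.98351 amu; E_B = 916.13 MeV; E_B/A = 8.562 MeV
¹⁰⁷₄₇Ag has the higher binding energy per nucleon, so it is the more tightly bound nucleus.

¹⁰⁷₄₇Ag; 8.56 MeV/nucleon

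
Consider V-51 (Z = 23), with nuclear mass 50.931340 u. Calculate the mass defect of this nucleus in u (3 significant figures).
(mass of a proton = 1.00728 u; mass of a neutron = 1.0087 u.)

Z = 23, so N = A − Z = 51 − 23 = 28.
Mass of separated nucleons = 23(1.00728) + 28(1.0087) = 23.16744 + 28.2436 = 51.41104 u
Mass defect Δm = 51.41104 − 50.931340 = 0.479700 u

0.480 u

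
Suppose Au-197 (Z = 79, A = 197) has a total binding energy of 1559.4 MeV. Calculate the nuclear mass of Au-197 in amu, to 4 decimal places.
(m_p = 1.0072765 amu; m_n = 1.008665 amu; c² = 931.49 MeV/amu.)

Mass defect = 1559.4 MeV / (931.49 MeV/amu) = 1.674092 amu
Constituent mass = 79(1.0072765) + 118(1.008665) = 198.5973135 amu
Nuclear mass = 198.5973135 − 1.674092 = 196.9232215 amu ≈ 196.9232 amu (to 4 decimal places)

196.9232 amu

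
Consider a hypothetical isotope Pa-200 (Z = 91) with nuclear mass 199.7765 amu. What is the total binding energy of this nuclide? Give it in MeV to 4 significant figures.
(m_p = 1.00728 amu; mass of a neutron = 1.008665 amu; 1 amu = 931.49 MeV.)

Σm = 91·m_p + 109·m_n = 91.66248 + 109.944485 = 201.606965 amu
Δm = 201.606965 − 199.7765 = 1.830465 amu
Binding energy = Δm·c² = 1.830465 × 931.49 MeV/amu = 1705.06 MeV

1705 MeV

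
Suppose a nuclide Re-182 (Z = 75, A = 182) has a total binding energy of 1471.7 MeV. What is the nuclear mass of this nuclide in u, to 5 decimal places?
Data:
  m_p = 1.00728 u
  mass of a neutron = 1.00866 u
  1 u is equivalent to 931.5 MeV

181.89270 u

Mass defect = 1471.7 MeV / (931.5 MeV/u) = 1.5799249 u
Constituent mass = 75(1.00728) + 107(1.00866) = 183.47262 u
Nuclear mass = 183.47262 − 1.5799249 = 181.8926951 u ≈ 181.89270 u (to 5 decimal places)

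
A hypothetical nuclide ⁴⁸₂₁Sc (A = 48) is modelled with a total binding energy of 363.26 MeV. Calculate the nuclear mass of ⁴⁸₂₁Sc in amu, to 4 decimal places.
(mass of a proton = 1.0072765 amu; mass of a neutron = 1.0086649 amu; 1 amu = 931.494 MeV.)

Mass defect = 363.26 MeV / (931.494 MeV/amu) = 0.389976 amu
Constituent mass = 21(1.0072765) + 27(1.0086649) = 48.3867588 amu
Nuclear mass = 48.3867588 − 0.389976 = 47.9967828 amu ≈ 47.9968 amu (to 4 decimal places)

47.9968 amu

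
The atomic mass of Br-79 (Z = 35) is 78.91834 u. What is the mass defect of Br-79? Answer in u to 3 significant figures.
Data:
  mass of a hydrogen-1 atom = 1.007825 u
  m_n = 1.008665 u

0.737 u

With 35 protons and 44 neutrons (A = 79):
Mass of separated nucleons = 35(1.007825) + 44(1.008665) = 35.273875 + 44.381260 = 79.655135 u
The mass defect is 79.655135 − 78.91834 = 0.736795 u.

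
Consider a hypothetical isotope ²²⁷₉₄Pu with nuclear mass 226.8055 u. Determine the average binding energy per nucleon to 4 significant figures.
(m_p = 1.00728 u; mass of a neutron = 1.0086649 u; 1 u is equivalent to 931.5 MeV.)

8.335 MeV/nucleon

Z = 94, so N = A − Z = 227 − 94 = 133.
Total constituent mass: 94 × 1.00728 + 133 × 1.0086649 = 228.8367517 u
Mass defect Δm = 228.8367517 − 226.8055 = 2.0312517 u
Converting to energy: 2.0312517 u × 931.5 MeV/u = 1892.11 MeV
Per nucleon: 1892.11 / 227 = 8.335 MeV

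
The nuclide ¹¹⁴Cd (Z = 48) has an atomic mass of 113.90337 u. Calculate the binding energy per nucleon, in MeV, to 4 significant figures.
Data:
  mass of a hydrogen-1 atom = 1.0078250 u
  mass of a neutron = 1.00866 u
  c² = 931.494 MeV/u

With 48 protons and 66 neutrons (A = 114):
Mass of separated nucleons = 48(1.0078250) + 66(1.00866) = 48.3756000 + 66.57156 = 114.9471600 u
Mass defect Δm = 114.9471600 − 113.90337 = 1.0437900 u
E_B = 1.0437900 × 931.494 = 972.284 MeV
Per nucleon: 972.284 / 114 = 8.529 MeV

8.529 MeV/nucleon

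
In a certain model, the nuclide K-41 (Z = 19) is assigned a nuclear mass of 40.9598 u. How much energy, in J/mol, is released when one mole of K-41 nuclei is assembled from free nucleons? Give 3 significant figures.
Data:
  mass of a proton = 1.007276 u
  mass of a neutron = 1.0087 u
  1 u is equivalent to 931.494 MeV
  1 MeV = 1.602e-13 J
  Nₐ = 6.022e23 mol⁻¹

Z = 19, so N = A − Z = 41 − 19 = 22.
Σm = 19·m_p + 22·m_n = 19.138244 + 22.1914 = 41.329644 u
The mass defect is 41.329644 − 40.9598 = 0.369844 u.
E_B = 0.369844 × 931.494 = 344.507 MeV
Per nucleus in joules: 344.507 MeV × 1.602e-13 J/MeV = 5.5190e-11 J
Per mole: 5.5190e-11 J × 6.022e23 mol⁻¹ = 3.3235e+13 J/mol

3.32e+13 J/mol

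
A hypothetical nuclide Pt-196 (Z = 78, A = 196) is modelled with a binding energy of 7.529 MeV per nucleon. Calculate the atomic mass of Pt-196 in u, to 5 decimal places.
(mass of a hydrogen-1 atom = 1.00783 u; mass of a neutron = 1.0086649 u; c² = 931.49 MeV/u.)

Total binding energy = 196 × 7.529 = 1475.684 MeV
Mass defect = 1475.684 MeV / (931.49 MeV/u) = 1.5842188 u
Constituent mass = 78(1.00783) + 118(1.0086649) = 197.6331982 u
Atomic mass = 197.6331982 − 1.5842188 = 196.0489794 u ≈ 196.04898 u (to 5 decimal places)

196.04898 u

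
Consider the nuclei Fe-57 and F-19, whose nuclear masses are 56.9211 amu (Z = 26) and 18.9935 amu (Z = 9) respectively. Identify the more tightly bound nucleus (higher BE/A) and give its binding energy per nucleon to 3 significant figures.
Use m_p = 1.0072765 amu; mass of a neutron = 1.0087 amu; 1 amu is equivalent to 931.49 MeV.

Fe-57: Σm = 26(1.0072765) + 31(1.0087) = 57.4588890 amu; Δm = 0.5377890 amu; E_B = 500.95 MeV; E_B/A = 8.789 MeV
F-19: Σm = 9(1.0072765) + 10(1.0087) = 19.1524885 amu; Δm = 0.1589885 amu; E_B = 148.096 MeV; E_B/A = 7.7945 MeV
Fe-57 has the higher binding energy per nucleon, so it is the more tightly bound nucleus.

Fe-57; 8.79 MeV/nucleon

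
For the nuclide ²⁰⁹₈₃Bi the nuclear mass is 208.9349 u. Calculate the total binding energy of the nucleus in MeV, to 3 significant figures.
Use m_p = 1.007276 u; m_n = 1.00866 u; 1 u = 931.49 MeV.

1640 MeV

Z = 83, so N = A − Z = 209 − 83 = 126.
Total constituent mass: 83 × 1.007276 + 126 × 1.00866 = 210.695068 u
Mass defect Δm = 210.695068 − 208.9349 = 1.760168 u
Binding energy = Δm·c² = 1.760168 × 931.49 MeV/u = 1639.58 MeV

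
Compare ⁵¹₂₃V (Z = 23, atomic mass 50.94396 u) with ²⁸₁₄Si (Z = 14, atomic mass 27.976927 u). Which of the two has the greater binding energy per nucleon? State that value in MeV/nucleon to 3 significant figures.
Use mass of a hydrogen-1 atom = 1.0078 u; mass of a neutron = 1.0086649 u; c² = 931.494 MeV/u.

⁵¹₂₃V; 8.73 MeV/nucleon

⁵¹₂₃V: Σm = 23(1.0078) + 28(1.0086649) = 51.4220172 u; Δm = 0.4780572 u; E_B = 445.31 MeV; E_B/A = 8.732 MeV
²⁸₁₄Si: Σm = 14(1.0078) + 14(1.0086649) = 28.2305086 u; Δm = 0.2535816 u; E_B = 236.21 MeV; E_B/A = 8.436 MeV
⁵¹₂₃V has the higher binding energy per nucleon, so it is the more tightly bound nucleus.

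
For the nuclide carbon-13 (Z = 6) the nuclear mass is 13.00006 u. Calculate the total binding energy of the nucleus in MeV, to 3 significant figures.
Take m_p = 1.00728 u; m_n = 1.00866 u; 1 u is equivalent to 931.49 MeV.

97.1 MeV

With 6 protons and 7 neutrons (A = 13):
Σm = 6·m_p + 7·m_n = 6.04368 + 7.06062 = 13.10430 u
Δm = 13.10430 − 13.00006 = 0.10424 u
Converting to energy: 0.10424 u × 931.49 MeV/u = 97.0985 MeV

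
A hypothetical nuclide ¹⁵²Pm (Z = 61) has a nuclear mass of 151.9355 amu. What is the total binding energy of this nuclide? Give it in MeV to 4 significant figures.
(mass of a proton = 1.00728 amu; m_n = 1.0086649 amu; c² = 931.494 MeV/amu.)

Mass of separated nucleons = 61(1.00728) + 91(1.0086649) = 61.44408 + 91.7885059 = 153.2325859 amu
Δm = 153.2325859 − 151.9355 = 1.2970859 amu
Converting to energy: 1.2970859 amu × 931.494 MeV/amu = 1208.23 MeV

1208 MeV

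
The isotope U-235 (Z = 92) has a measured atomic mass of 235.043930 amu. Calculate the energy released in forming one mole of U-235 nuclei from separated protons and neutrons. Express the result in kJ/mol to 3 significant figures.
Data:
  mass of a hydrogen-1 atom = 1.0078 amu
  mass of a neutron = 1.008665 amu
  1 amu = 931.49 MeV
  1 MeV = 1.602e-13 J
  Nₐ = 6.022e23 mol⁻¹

Z = 92, so N = A − Z = 235 − 92 = 143.
Total constituent mass: 92 × 1.0078 + 143 × 1.008665 = 236.956695 amu
The mass defect is 236.956695 − 235.043930 = 1.912765 amu.
E_B = 1.912765 × 931.49 = 1781.72 MeV
Per nucleus in joules: 1781.72 MeV × 1.602e-13 J/MeV = 2.8543e-10 J
Per mole: 2.8543e-10 J × 6.022e23 mol⁻¹ = 1.7189e+14 J/mol

1.72e+11 kJ/mol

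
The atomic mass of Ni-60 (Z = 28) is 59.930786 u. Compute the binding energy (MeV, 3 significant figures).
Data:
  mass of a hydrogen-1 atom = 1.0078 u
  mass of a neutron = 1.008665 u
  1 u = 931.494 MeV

Σm = 28·m(¹H) + 32·m_n = 28.2184 + 32.277280 = 60.495680 u
Mass defect Δm = 60.495680 − 59.930786 = 0.564894 u
E_B = 0.564894 × 931.494 = 526.195 MeV

526 MeV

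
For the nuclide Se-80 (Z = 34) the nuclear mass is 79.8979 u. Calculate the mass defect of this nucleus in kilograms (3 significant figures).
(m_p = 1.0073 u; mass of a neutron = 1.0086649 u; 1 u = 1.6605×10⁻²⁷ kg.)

With 34 protons and 46 neutrons (A = 80):
Total constituent mass: 34 × 1.0073 + 46 × 1.0086649 = 80.6467854 u
Δm = 80.6467854 − 79.8979 = 0.7488854 u
In SI units: 0.7488854 u × 1.6605×10⁻²⁷ kg/u = 1.2435e-27 kg

1.24e-27 kg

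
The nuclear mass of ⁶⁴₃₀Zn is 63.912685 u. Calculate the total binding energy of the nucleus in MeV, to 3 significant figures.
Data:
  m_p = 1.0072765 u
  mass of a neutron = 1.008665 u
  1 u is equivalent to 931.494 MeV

With 30 protons and 34 neutrons (A = 64):
Mass of separated nucleons = 30(1.0072765) + 34(1.008665) = 30.2182950 + 34.294610 = 64.5129050 u
The mass defect is 64.5129050 − 63.912685 = 0.6002200 u.
Converting to energy: 0.6002200 u × 931.494 MeV/u = 559.101 MeV

559 MeV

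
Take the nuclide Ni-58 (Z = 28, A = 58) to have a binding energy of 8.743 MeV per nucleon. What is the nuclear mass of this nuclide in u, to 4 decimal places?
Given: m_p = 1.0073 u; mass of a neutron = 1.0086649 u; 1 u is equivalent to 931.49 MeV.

57.9200 u

Total binding energy = 58 × 8.743 = 507.094 MeV
Mass defect = 507.094 MeV / (931.49 MeV/u) = 0.544390 u
Constituent mass = 28(1.0073) + 30(1.0086649) = 58.4643470 u
Nuclear mass = 58.4643470 − 0.544390 = 57.9199570 u ≈ 57.9200 u (to 4 decimal places)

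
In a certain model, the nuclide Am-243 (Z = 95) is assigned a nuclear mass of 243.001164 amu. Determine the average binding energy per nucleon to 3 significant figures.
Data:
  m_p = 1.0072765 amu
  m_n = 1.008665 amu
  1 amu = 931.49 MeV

Z = 95, so N = A − Z = 243 − 95 = 148.
Mass of separated nucleons = 95(1.0072765) + 148(1.008665) = 95.6912675 + 149.282420 = 244.9736875 amu
Mass defect Δm = 244.9736875 − 243.001164 = 1.9725235 amu
E_B = 1.9725235 × 931.49 = 1837.39 MeV
BE/A = 1837.39 MeV / 243 = 7.561 MeV/nucleon

7.56 MeV/nucleon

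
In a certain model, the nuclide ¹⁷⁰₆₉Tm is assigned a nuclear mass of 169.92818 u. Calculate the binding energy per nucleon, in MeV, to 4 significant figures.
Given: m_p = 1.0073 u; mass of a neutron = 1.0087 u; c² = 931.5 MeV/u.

7.968 MeV/nucleon

The nucleus contains 69 protons and 170 − 69 = 101 neutrons.
Σm = 69·m_p + 101·m_n = 69.5037 + 101.8787 = 171.3824 u
The mass defect is 171.3824 − 169.92818 = 1.45422 u.
Converting to energy: 1.45422 u × 931.5 MeV/u = 1354.61 MeV
Dividing by A = 170 gives 7.968 MeV per nucleon.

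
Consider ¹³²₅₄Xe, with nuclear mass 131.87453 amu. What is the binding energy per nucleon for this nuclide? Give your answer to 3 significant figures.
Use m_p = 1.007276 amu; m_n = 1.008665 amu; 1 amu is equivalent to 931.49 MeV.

8.43 MeV/nucleon

Σm = 54·m_p + 78·m_n = 54.392904 + 78.675870 = 133.068774 amu
The mass defect is 133.068774 − 131.87453 = 1.194244 amu.
E_B = 1.194244 × 931.49 = 1112.426 MeV
BE/A = 1112.426 MeV / 132 = 8.427 MeV/nucleon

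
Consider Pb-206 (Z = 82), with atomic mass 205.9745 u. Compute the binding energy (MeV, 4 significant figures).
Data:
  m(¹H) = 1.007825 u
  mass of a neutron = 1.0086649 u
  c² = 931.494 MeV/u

1622 MeV

Σm = 82·m(¹H) + 124·m_n = 82.641650 + 125.0744476 = 207.7160976 u
The mass defect is 207.7160976 − 205.9745 = 1.7415976 u.
Binding energy = Δm·c² = 1.7415976 × 931.494 MeV/u = 1622.29 MeV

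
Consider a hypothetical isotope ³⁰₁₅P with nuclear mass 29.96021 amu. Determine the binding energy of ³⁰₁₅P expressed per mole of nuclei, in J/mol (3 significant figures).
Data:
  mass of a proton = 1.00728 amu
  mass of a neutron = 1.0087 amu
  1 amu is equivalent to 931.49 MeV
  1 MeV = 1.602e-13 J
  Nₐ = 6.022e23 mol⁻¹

2.51e+13 J/mol

The nucleus contains 15 protons and 30 − 15 = 15 neutrons.
Total constituent mass: 15 × 1.00728 + 15 × 1.0087 = 30.23970 amu
Δm = 30.23970 − 29.96021 = 0.27949 amu
Binding energy = Δm·c² = 0.27949 × 931.49 MeV/amu = 260.342 MeV
Per nucleus in joules: 260.342 MeV × 1.602e-13 J/MeV = 4.1707e-11 J
Per mole: 4.1707e-11 J × 6.022e23 mol⁻¹ = 2.5116e+13 J/mol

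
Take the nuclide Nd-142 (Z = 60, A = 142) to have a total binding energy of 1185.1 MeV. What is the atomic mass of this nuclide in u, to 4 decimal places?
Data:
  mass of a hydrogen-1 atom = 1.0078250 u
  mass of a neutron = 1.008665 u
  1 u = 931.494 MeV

Mass defect = 1185.1 MeV / (931.494 MeV/u) = 1.272257 u
Constituent mass = 60(1.0078250) + 82(1.008665) = 143.1800300 u
Atomic mass = 143.1800300 − 1.272257 = 141.9077730 u ≈ 141.9078 u (to 4 decimal places)

141.9078 u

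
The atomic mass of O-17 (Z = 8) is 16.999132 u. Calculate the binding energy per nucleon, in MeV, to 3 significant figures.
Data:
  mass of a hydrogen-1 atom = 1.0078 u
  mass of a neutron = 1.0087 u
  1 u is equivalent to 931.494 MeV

7.76 MeV/nucleon

Σm = 8·m(¹H) + 9·m_n = 8.0624 + 9.0783 = 17.1407 u
The mass defect is 17.1407 − 16.999132 = 0.141568 u.
E_B = 0.141568 × 931.494 = 131.870 MeV
Dividing by A = 17 gives 7.757 MeV per nucleon.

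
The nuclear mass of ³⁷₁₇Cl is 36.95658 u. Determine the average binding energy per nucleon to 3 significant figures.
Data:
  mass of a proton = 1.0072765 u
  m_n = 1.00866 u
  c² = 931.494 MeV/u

8.57 MeV/nucleon

Mass of separated nucleons = 17(1.0072765) + 20(1.00866) = 17.1237005 + 20.17320 = 37.2969005 u
Mass defect Δm = 37.2969005 − 36.95658 = 0.3403205 u
E_B = 0.3403205 × 931.494 = 317.007 MeV
Per nucleon: 317.007 / 37 = 8.568 MeV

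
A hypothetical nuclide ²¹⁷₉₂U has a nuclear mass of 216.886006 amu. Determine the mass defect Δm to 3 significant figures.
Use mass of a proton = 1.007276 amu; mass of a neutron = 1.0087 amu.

The nucleus contains 92 protons and 217 − 92 = 125 neutrons.
Total constituent mass: 92 × 1.007276 + 125 × 1.0087 = 218.756892 amu
Mass defect Δm = 218.756892 − 216.886006 = 1.870886 amu

1.87 amu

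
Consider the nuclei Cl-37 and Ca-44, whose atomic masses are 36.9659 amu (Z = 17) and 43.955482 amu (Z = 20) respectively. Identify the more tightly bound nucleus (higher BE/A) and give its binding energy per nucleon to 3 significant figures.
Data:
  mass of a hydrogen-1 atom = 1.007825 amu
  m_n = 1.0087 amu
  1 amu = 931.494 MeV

Ca-44; 8.68 MeV/nucleon

Cl-37: Σm = 17(1.007825) + 20(1.0087) = 37.307025 amu; Δm = 0.341125 amu; E_B = 317.76 MeV; E_B/A = 8.588 MeV
Ca-44: Σm = 20(1.007825) + 24(1.0087) = 44.365300 amu; Δm = 0.409818 amu; E_B = 381.74 MeV; E_B/A = 8.676 MeV
Ca-44 has the higher binding energy per nucleon, so it is the more tightly bound nucleus.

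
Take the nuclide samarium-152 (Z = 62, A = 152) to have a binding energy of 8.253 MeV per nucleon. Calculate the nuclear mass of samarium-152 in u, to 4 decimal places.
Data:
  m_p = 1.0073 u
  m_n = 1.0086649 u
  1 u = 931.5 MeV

151.8857 u

Total binding energy = 152 × 8.253 = 1254.456 MeV
Mass defect = 1254.456 MeV / (931.5 MeV/u) = 1.346705 u
Constituent mass = 62(1.0073) + 90(1.0086649) = 153.2324410 u
Nuclear mass = 153.2324410 − 1.346705 = 151.8857360 u ≈ 151.8857 u (to 4 decimal places)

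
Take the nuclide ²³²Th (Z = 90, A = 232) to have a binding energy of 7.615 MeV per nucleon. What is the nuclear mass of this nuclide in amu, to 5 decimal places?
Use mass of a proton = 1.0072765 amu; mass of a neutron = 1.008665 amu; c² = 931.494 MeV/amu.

231.98871 amu

Total binding energy = 232 × 7.615 = 1766.680 MeV
Mass defect = 1766.680 MeV / (931.494 MeV/amu) = 1.8966091 amu
Constituent mass = 90(1.0072765) + 142(1.008665) = 233.8853150 amu
Nuclear mass = 233.8853150 − 1.8966091 = 231.9887059 amu ≈ 231.98871 amu (to 5 decimal places)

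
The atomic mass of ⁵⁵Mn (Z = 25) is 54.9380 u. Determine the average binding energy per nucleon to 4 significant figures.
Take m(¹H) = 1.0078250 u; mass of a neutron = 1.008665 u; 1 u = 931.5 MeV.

8.766 MeV/nucleon

Mass of separated nucleons = 25(1.0078250) + 30(1.008665) = 25.1956250 + 30.259950 = 55.4555750 u
Δm = 55.4555750 − 54.9380 = 0.5175750 u
E_B = 0.5175750 × 931.5 = 482.121 MeV
Dividing by A = 55 gives 8.766 MeV per nucleon.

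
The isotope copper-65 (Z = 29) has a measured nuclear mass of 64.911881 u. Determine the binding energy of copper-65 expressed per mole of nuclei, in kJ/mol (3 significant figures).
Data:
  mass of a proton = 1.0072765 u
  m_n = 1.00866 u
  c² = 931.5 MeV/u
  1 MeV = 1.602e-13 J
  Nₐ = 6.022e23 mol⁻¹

5.49e+10 kJ/mol

Total constituent mass: 29 × 1.0072765 + 36 × 1.00866 = 65.5227785 u
The mass defect is 65.5227785 − 64.911881 = 0.6108975 u.
Binding energy = Δm·c² = 0.6108975 × 931.5 MeV/u = 569.051 MeV
Per nucleus in joules: 569.051 MeV × 1.602e-13 J/MeV = 9.1162e-11 J
Per mole: 9.1162e-11 J × 6.022e23 mol⁻¹ = 5.4898e+13 J/mol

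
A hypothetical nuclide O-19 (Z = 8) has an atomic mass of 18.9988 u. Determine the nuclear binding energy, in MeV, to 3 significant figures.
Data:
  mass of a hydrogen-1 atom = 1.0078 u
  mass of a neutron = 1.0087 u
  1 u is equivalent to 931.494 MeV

Z = 8, so N = A − Z = 19 − 8 = 11.
Mass of separated nucleons = 8(1.0078) + 11(1.0087) = 8.0624 + 11.0957 = 19.1581 u
Mass defect Δm = 19.1581 − 18.9988 = 0.1593 u
Converting to energy: 0.1593 u × 931.494 MeV/u = 148.387 MeV

148 MeV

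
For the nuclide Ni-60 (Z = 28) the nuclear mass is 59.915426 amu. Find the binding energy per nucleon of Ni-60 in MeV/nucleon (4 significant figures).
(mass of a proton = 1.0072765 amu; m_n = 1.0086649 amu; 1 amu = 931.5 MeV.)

The nucleus contains 28 protons and 60 − 28 = 32 neutrons.
Σm = 28·m_p + 32·m_n = 28.2037420 + 32.2772768 = 60.4810188 amu
Mass defect Δm = 60.4810188 − 59.915426 = 0.5655928 amu
E_B = 0.5655928 × 931.5 = 526.850 MeV
Per nucleon: 526.850 / 60 = 8.781 MeV

8.781 MeV/nucleon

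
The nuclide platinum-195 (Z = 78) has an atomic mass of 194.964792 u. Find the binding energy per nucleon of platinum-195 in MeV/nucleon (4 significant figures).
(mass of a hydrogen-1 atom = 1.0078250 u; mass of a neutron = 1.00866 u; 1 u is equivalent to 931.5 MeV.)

With 78 protons and 117 neutrons (A = 195):
Mass of separated nucleons = 78(1.0078250) + 117(1.00866) = 78.6103500 + 118.01322 = 196.6235700 u
Δm = 196.6235700 − 194.964792 = 1.6587780 u
Converting to energy: 1.6587780 u × 931.5 MeV/u = 1545.15 MeV
Per nucleon: 1545.15 / 195 = 7.924 MeV

7.924 MeV/nucleon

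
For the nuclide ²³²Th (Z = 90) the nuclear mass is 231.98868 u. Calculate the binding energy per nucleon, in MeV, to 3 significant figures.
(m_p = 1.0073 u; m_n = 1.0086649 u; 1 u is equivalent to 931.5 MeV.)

7.62 MeV/nucleon

With 90 protons and 142 neutrons (A = 232):
Total constituent mass: 90 × 1.0073 + 142 × 1.0086649 = 233.8874158 u
The mass defect is 233.8874158 − 231.98868 = 1.8987358 u.
E_B = 1.8987358 × 931.5 = 1768.67 MeV
BE/A = 1768.67 MeV / 232 = 7.624 MeV/nucleon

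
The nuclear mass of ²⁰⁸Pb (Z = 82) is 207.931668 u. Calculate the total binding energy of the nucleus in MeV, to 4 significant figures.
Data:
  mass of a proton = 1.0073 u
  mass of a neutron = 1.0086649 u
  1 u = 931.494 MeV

1638 MeV

Total constituent mass: 82 × 1.0073 + 126 × 1.0086649 = 209.6903774 u
Mass defect Δm = 209.6903774 − 207.931668 = 1.7587094 u
Converting to energy: 1.7587094 u × 931.494 MeV/u = 1638.23 MeV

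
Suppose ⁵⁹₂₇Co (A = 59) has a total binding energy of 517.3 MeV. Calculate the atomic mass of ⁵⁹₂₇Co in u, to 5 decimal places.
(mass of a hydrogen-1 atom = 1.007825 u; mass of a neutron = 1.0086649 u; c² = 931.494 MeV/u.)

58.93321 u

Mass defect = 517.3 MeV / (931.494 MeV/u) = 0.5553444 u
Constituent mass = 27(1.007825) + 32(1.0086649) = 59.4885518 u
Atomic mass = 59.4885518 − 0.5553444 = 58.9332074 u ≈ 58.93321 u (to 5 decimal places)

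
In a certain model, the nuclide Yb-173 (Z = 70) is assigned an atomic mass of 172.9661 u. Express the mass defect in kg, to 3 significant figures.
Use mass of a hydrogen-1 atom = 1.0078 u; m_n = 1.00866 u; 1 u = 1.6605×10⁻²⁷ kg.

Z = 70, so N = A − Z = 173 − 70 = 103.
Mass of separated nucleons = 70(1.0078) + 103(1.00866) = 70.5460 + 103.89198 = 174.43798 u
Δm = 174.43798 − 172.9661 = 1.47188 u
In SI units: 1.47188 u × 1.6605×10⁻²⁷ kg/u = 2.4441e-27 kg

2.44e-27 kg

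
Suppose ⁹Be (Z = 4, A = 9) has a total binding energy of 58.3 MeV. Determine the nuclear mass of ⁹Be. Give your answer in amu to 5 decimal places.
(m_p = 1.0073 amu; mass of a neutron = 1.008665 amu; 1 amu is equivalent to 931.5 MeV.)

9.00994 amu

Mass defect = 58.3 MeV / (931.5 MeV/amu) = 0.0625872 amu
Constituent mass = 4(1.0073) + 5(1.008665) = 9.072525 amu
Nuclear mass = 9.072525 − 0.0625872 = 9.0099378 amu ≈ 9.00994 amu (to 5 decimal places)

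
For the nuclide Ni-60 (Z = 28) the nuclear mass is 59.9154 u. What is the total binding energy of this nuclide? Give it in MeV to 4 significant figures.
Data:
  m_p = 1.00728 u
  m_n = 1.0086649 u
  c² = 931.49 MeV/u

527.0 MeV

Σm = 28·m_p + 32·m_n = 28.20384 + 32.2772768 = 60.4811168 u
Mass defect Δm = 60.4811168 − 59.9154 = 0.5657168 u
Binding energy = Δm·c² = 0.5657168 × 931.49 MeV/u = 526.960 MeV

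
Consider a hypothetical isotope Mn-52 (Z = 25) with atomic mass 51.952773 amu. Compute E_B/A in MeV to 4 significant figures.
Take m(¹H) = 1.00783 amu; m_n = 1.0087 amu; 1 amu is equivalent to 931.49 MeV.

With 25 protons and 27 neutrons (A = 52):
Total constituent mass: 25 × 1.00783 + 27 × 1.0087 = 52.43065 amu
The mass defect is 52.43065 − 51.952773 = 0.477877 amu.
E_B = 0.477877 × 931.49 = 445.138 MeV
Per nucleon: 445.138 / 52 = 8.560 MeV

8.560 MeV/nucleon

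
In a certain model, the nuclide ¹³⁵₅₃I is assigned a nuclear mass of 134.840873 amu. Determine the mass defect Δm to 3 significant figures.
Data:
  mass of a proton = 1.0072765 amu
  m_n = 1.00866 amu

With 53 protons and 82 neutrons (A = 135):
Mass of separated nucleons = 53(1.0072765) + 82(1.00866) = 53.3856545 + 82.71012 = 136.0957745 amu
The mass defect is 136.0957745 − 134.840873 = 1.2549015 amu.

1.25 amu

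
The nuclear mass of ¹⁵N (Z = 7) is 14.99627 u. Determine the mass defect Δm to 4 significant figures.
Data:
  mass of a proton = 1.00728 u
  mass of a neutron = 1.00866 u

0.1240 u

Z = 7, so N = A − Z = 15 − 7 = 8.
Σm = 7·m_p + 8·m_n = 7.05096 + 8.06928 = 15.12024 u
The mass defect is 15.12024 − 14.99627 = 0.12397 u.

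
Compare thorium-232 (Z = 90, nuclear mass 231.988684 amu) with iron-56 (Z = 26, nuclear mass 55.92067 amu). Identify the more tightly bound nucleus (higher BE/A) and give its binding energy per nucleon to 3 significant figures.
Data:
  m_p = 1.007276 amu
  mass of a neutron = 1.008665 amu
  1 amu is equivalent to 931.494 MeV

iron-56; 8.79 MeV/nucleon

thorium-232: Σm = 90(1.007276) + 142(1.008665) = 233.885270 amu; Δm = 1.896586 amu; E_B = 1766.66 MeV; E_B/A = 7.6149 MeV
iron-56: Σm = 26(1.007276) + 30(1.008665) = 56.449126 amu; Δm = 0.528456 amu; E_B = 492.25 MeV; E_B/A = 8.790 MeV
iron-56 has the higher binding energy per nucleon, so it is the more tightly bound nucleus.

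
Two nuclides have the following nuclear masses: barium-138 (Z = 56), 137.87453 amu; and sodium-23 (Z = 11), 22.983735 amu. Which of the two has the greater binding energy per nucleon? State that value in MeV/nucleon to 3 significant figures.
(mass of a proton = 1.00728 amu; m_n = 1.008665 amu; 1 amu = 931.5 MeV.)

barium-138: Σm = 56(1.00728) + 82(1.008665) = 139.118210 amu; Δm = 1.243680 amu; E_B = 1158.488 MeV; E_B/A = 8.3948 MeV
sodium-23: Σm = 11(1.00728) + 12(1.008665) = 23.184060 amu; Δm = 0.200325 amu; E_B = 186.60 MeV; E_B/A = 8.113 MeV
barium-138 has the higher binding energy per nucleon, so it is the more tightly bound nucleus.

barium-138; 8.39 MeV/nucleon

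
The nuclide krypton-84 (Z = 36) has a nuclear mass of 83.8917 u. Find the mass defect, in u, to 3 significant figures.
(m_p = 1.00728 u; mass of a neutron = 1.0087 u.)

0.788 u

With 36 protons and 48 neutrons (A = 84):
Total constituent mass: 36 × 1.00728 + 48 × 1.0087 = 84.67968 u
Mass defect Δm = 84.67968 − 83.8917 = 0.78798 u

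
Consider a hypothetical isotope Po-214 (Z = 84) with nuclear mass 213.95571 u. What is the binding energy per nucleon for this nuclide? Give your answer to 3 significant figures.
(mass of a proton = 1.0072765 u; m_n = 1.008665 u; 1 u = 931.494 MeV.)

Mass of separated nucleons = 84(1.0072765) + 130(1.008665) = 84.6112260 + 131.126450 = 215.7376760 u
Δm = 215.7376760 − 213.95571 = 1.7819660 u
Binding energy = Δm·c² = 1.7819660 × 931.494 MeV/u = 1659.89 MeV
BE/A = 1659.89 MeV / 214 = 7.756 MeV/nucleon

7.76 MeV/nucleon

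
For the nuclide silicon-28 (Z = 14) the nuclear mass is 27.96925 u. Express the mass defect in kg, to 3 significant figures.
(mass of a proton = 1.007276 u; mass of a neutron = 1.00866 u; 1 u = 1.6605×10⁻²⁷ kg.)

4.22e-28 kg

Z = 14, so N = A − Z = 28 − 14 = 14.
Σm = 14·m_p + 14·m_n = 14.101864 + 14.12124 = 28.223104 u
Mass defect Δm = 28.223104 − 27.96925 = 0.253854 u
In SI units: 0.253854 u × 1.6605×10⁻²⁷ kg/u = 4.2152e-28 kg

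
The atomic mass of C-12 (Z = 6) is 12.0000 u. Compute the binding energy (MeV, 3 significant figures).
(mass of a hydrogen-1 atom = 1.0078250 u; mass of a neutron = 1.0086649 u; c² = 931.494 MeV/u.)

92.2 MeV

With 6 protons and 6 neutrons (A = 12):
Mass of separated nucleons = 6(1.0078250) + 6(1.0086649) = 6.0469500 + 6.0519894 = 12.0989394 u
The mass defect is 12.0989394 − 12.0000 = 0.0989394 u.
E_B = 0.0989394 × 931.494 = 92.1615 MeV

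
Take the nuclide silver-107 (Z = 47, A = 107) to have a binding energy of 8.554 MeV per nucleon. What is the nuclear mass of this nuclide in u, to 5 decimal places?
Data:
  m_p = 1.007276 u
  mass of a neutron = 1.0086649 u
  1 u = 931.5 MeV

106.87928 u

Total binding energy = 107 × 8.554 = 915.278 MeV
Mass defect = 915.278 MeV / (931.5 MeV/u) = 0.9825851 u
Constituent mass = 47(1.007276) + 60(1.0086649) = 107.8618660 u
Nuclear mass = 107.8618660 − 0.9825851 = 106.8792809 u ≈ 106.87928 u (to 5 decimal places)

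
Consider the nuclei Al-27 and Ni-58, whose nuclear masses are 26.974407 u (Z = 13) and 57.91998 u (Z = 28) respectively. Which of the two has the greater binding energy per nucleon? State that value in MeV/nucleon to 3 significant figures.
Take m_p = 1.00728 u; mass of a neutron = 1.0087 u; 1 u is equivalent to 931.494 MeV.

Ni-58; 8.75 MeV/nucleon

Al-27: Σm = 13(1.00728) + 14(1.0087) = 27.21644 u; Δm = 0.242033 u; E_B = 225.45 MeV; E_B/A = 8.350 MeV
Ni-58: Σm = 28(1.00728) + 30(1.0087) = 58.46484 u; Δm = 0.54486 u; E_B = 507.53 MeV; E_B/A = 8.751 MeV
Ni-58 has the higher binding energy per nucleon, so it is the more tightly bound nucleus.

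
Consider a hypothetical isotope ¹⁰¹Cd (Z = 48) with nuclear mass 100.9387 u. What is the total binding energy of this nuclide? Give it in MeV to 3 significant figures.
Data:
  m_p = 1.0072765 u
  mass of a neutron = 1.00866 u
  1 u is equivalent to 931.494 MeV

810 MeV

Z = 48, so N = A − Z = 101 − 48 = 53.
Mass of separated nucleons = 48(1.0072765) + 53(1.00866) = 48.3492720 + 53.45898 = 101.8082520 u
The mass defect is 101.8082520 − 100.9387 = 0.8695520 u.
Binding energy = Δm·c² = 0.8695520 × 931.494 MeV/u = 809.982 MeV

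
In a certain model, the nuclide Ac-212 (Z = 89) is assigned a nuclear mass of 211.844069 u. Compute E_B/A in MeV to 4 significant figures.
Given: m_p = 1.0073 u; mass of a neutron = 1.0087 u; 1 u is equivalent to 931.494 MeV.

Z = 89, so N = A − Z = 212 − 89 = 123.
Total constituent mass: 89 × 1.0073 + 123 × 1.0087 = 213.7198 u
Δm = 213.7198 − 211.844069 = 1.875731 u
Binding energy = Δm·c² = 1.875731 × 931.494 MeV/u = 1747.23 MeV
BE/A = 1747.23 MeV / 212 = 8.242 MeV/nucleon

8.242 MeV/nucleon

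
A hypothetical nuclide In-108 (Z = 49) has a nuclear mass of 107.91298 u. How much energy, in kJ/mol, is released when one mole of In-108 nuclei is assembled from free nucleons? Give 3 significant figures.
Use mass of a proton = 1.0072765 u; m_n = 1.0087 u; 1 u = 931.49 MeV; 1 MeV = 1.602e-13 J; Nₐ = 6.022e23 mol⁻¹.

8.60e+10 kJ/mol

With 49 protons and 59 neutrons (A = 108):
Mass of separated nucleons = 49(1.0072765) + 59(1.0087) = 49.3565485 + 59.5133 = 108.8698485 u
Δm = 108.8698485 − 107.91298 = 0.9568685 u
Binding energy = Δm·c² = 0.9568685 × 931.49 MeV/u = 891.313 MeV
Per nucleus in joules: 891.313 MeV × 1.602e-13 J/MeV = 1.4279e-10 J
Per mole: 1.4279e-10 J × 6.022e23 mol⁻¹ = 8.5988e+13 J/mol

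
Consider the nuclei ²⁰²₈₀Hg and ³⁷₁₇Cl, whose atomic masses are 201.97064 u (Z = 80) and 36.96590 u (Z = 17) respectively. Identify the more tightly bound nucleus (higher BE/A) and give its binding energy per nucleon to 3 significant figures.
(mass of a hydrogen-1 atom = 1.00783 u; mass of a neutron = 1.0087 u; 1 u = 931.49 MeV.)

³⁷₁₇Cl; 8.59 MeV/nucleon

²⁰²₈₀Hg: Σm = 80(1.00783) + 122(1.0087) = 203.68780 u; Δm = 1.71716 u; E_B = 1599.5 MeV; E_B/A = 7.918 MeV
³⁷₁₇Cl: Σm = 17(1.00783) + 20(1.0087) = 37.30711 u; Δm = 0.34121 u; E_B = 317.83 MeV; E_B/A = 8.590 MeV
³⁷₁₇Cl has the higher binding energy per nucleon, so it is the more tightly bound nucleus.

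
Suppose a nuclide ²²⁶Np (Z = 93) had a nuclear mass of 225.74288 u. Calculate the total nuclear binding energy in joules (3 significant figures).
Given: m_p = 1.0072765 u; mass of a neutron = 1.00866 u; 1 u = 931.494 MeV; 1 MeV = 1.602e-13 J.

Σm = 93·m_p + 133·m_n = 93.6767145 + 134.15178 = 227.8284945 u
Mass defect Δm = 227.8284945 − 225.74288 = 2.0856145 u
Binding energy = Δm·c² = 2.0856145 × 931.494 MeV/u = 1942.74 MeV
In joules: 1942.74 MeV × 1.602e-13 J/MeV = 3.1123e-10 J

3.11e-10 J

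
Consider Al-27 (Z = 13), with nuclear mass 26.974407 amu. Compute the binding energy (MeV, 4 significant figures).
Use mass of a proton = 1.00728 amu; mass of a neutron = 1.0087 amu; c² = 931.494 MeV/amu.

Σm = 13·m_p + 14·m_n = 13.09464 + 14.1218 = 27.21644 amu
Δm = 27.21644 − 26.974407 = 0.242033 amu
Binding energy = Δm·c² = 0.242033 × 931.494 MeV/amu = 225.452 MeV

225.5 MeV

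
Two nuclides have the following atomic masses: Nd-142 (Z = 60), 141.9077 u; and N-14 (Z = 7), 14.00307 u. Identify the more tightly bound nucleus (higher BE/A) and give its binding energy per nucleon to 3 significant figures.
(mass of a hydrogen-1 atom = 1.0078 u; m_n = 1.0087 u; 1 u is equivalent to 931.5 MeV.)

Nd-142: Σm = 60(1.0078) + 82(1.0087) = 143.1814 u; Δm = 1.2737 u; E_B = 1186.45 MeV; E_B/A = 8.355 MeV
N-14: Σm = 7(1.0078) + 7(1.0087) = 14.1155 u; Δm = 0.11243 u; E_B = 104.73 MeV; E_B/A = 7.481 MeV
Nd-142 has the higher binding energy per nucleon, so it is the more tightly bound nucleus.

Nd-142; 8.36 MeV/nucleon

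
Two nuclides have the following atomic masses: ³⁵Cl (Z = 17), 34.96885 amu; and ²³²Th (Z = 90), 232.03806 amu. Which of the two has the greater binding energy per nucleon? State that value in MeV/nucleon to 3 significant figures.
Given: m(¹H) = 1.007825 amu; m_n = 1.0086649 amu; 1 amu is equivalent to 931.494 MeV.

³⁵Cl: Σm = 17(1.007825) + 18(1.0086649) = 35.2889932 amu; Δm = 0.3201432 amu; E_B = 298.21 MeV; E_B/A = 8.520 MeV
²³²Th: Σm = 90(1.007825) + 142(1.0086649) = 233.9346658 amu; Δm = 1.8966058 amu; E_B = 1766.677 MeV; E_B/A = 7.61499 MeV
³⁵Cl has the higher binding energy per nucleon, so it is the more tightly bound nucleus.

³⁵Cl; 8.52 MeV/nucleon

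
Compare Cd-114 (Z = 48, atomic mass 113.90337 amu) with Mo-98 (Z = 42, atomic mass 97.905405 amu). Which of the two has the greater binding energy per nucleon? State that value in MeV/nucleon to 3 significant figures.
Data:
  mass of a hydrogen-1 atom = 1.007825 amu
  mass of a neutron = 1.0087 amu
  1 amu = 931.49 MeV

Mo-98; 8.65 MeV/nucleon

Cd-114: Σm = 48(1.007825) + 66(1.0087) = 114.949800 amu; Δm = 1.046430 amu; E_B = 974.74 MeV; E_B/A = 8.550 MeV
Mo-98: Σm = 42(1.007825) + 56(1.0087) = 98.815850 amu; Δm = 0.910445 amu; E_B = 848.07 MeV; E_B/A = 8.654 MeV
Mo-98 has the higher binding energy per nucleon, so it is the more tightly bound nucleus.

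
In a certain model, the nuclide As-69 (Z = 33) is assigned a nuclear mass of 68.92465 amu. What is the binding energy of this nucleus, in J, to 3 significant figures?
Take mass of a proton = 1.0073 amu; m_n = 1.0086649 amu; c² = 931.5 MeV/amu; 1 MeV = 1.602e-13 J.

The nucleus contains 33 protons and 69 − 33 = 36 neutrons.
Σm = 33·m_p + 36·m_n = 33.2409 + 36.3119364 = 69.5528364 amu
Δm = 69.5528364 − 68.92465 = 0.6281864 amu
Binding energy = Δm·c² = 0.6281864 × 931.5 MeV/amu = 585.156 MeV
In joules: 585.156 MeV × 1.602e-13 J/MeV = 9.3742e-11 J

9.37e-11 J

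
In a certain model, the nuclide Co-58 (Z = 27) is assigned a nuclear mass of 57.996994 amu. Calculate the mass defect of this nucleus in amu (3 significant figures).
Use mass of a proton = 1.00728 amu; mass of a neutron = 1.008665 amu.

0.468 amu

Mass of separated nucleons = 27(1.00728) + 31(1.008665) = 27.19656 + 31.268615 = 58.465175 amu
Mass defect Δm = 58.465175 − 57.996994 = 0.468181 amu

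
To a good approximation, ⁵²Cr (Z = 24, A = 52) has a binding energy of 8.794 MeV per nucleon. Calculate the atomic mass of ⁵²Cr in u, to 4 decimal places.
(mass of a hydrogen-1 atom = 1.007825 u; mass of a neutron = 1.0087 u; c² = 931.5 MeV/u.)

Total binding energy = 52 × 8.794 = 457.288 MeV
Mass defect = 457.288 MeV / (931.5 MeV/u) = 0.490916 u
Constituent mass = 24(1.007825) + 28(1.0087) = 52.431400 u
Atomic mass = 52.431400 − 0.490916 = 51.940484 u ≈ 51.9405 u (to 4 decimal places)

51.9405 u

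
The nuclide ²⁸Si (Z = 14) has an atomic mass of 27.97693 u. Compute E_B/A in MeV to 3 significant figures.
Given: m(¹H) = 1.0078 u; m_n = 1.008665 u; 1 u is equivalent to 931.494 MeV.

8.44 MeV/nucleon

The nucleus contains 14 protons and 28 − 14 = 14 neutrons.
Total constituent mass: 14 × 1.0078 + 14 × 1.008665 = 28.230510 u
The mass defect is 28.230510 − 27.97693 = 0.253580 u.
E_B = 0.253580 × 931.494 = 236.208 MeV
Dividing by A = 28 gives 8.436 MeV per nucleon.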